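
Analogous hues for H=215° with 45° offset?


Base hue: 215°
Left analog: (215 - 45) mod 360 = 170°
Right analog: (215 + 45) mod 360 = 260°
Analogous hues = 170° and 260°


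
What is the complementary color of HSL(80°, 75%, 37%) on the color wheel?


Complement = opposite side of color wheel = hue + 180°
H' = (80 + 180) mod 360 = 260°
S and L unchanged.
= HSL(260°, 75%, 37%)


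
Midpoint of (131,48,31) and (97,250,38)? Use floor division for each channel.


Midpoint: each channel = ⌊(C₁+C₂)/2⌋
R: ⌊(131+97)/2⌋ = 114
G: ⌊(48+250)/2⌋ = 149
B: ⌊(31+38)/2⌋ = 34
= RGB(114, 149, 34)


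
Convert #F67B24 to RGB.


F6 → 246 (R)
7B → 123 (G)
24 → 36 (B)
= RGB(246, 123, 36)


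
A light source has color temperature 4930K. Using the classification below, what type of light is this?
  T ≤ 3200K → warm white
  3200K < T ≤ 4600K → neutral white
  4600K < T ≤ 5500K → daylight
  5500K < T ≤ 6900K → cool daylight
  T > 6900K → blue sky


Temperature: 4930K
4600K < 4930K ≤ 5500K → daylight
Classification: daylight


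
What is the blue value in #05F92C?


Color: #05F92C
R = 05 = 5
G = F9 = 249
B = 2C = 44
Blue = 44


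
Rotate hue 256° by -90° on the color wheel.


New hue = (H + rotation) mod 360
New hue = (256 -90) mod 360
= 166 mod 360
= 166°


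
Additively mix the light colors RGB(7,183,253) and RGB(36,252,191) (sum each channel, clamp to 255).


Additive: each channel = min(255, C₁+C₂)
R: 7+36 = 43 → 43
G: 183+252 = 435 → 255
B: 253+191 = 444 → 255
= RGB(43, 255, 255)


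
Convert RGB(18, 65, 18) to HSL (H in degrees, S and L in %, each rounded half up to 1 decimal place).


Normalize: R'=18/255≈0.0706, G'=65/255≈0.2549, B'=18/255≈0.0706
Max=65/255, Min=18/255, Δ=Max-Min=47/255
L = (Max+Min)/2 = (65+18)/510 = 83/510 = 0.16274… → L = 16.3%
L ≤ 0.5 → S = Δ/(Max+Min) = 47/(65+18) = 47/83 = 0.56626… → S = 56.6%
(the 1/255 factors cancel in S and H, so raw channel differences can be used)
Max is G' → H = 60 × ((B-R)/Δ + 2) = 60 × ((18-18)/47 + 2)
  0/47 + 2 = 0 + 2 = 2
  H = 60 × 2 = 120° → H = 120.0°
= HSL(120.0°, 56.6%, 16.3%)


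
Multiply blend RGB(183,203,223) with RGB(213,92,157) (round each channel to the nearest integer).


Multiply: C = A×B/255, rounded to nearest integer
R: 183×213/255 = 38979/255 ≈ 152.859 → 153
G: 203×92/255 = 18676/255 ≈ 73.239 → 73
B: 223×157/255 = 35011/255 ≈ 137.298 → 137
= RGB(153, 73, 137)


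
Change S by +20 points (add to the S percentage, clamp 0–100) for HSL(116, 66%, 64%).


Original S = 66%
Adjustment = +20 percentage points
New S = 66 + (20) = 86
Clamp to [0, 100] → 86
= HSL(116°, 86%, 64%)


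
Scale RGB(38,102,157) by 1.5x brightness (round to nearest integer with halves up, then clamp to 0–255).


Multiply each channel by 1.5, round half up, clamp to [0, 255]
R: 38×1.5 = 57
G: 102×1.5 = 153
B: 157×1.5 = 235.5 → round → 236
= RGB(57, 153, 236)


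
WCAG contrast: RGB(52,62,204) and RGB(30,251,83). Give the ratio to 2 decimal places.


Linearize each sRGB channel c=v/255: c/12.92 if c ≤ 0.04045 else ((c+0.055)/1.055)^2.4
L = 0.2126×R_lin + 0.7152×G_lin + 0.0722×B_lin
Color 1 (52,62,204):
  R=52: 52/255≈0.2039 > 0.04045 → ((0.2039+0.055)/1.055)^2.4 ≈ 0.03434
  G=62: 62/255≈0.2431 > 0.04045 → ((0.2431+0.055)/1.055)^2.4 ≈ 0.04817
  B=204: 204/255≈0.8000 > 0.04045 → ((0.8000+0.055)/1.055)^2.4 ≈ 0.60383
  L1 = 0.2126×0.03434 + 0.7152×0.04817 + 0.0722×0.60383 ≈ 0.08535
Color 2 (30,251,83):
  R=30: 30/255≈0.1176 > 0.04045 → ((0.1176+0.055)/1.055)^2.4 ≈ 0.01298
  G=251: 251/255≈0.9843 > 0.04045 → ((0.9843+0.055)/1.055)^2.4 ≈ 0.96469
  B=83: 83/255≈0.3255 > 0.04045 → ((0.3255+0.055)/1.055)^2.4 ≈ 0.08650
  L2 = 0.2126×0.01298 + 0.7152×0.96469 + 0.0722×0.08650 ≈ 0.69895
Lighter = 0.69895, Darker = 0.08535
Ratio = (L_lighter + 0.05) / (L_darker + 0.05)
Ratio = (0.69895 + 0.05) / (0.08535 + 0.05) = 0.74895 / 0.13535 ≈ 5.5334
Ratio ≈ 5.53:1


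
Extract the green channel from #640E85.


Color: #640E85
R = 64 = 100
G = 0E = 14
B = 85 = 133
Green = 14


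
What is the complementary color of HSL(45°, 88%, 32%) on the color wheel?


Complement = opposite side of color wheel = hue + 180°
H' = (45 + 180) mod 360 = 225°
S and L unchanged.
= HSL(225°, 88%, 32%)


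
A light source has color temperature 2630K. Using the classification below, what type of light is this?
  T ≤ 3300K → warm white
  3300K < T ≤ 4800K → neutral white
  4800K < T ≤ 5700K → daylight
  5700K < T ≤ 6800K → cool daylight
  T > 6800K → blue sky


Temperature: 2630K
2630K ≤ 3300K → warm white
Classification: warm white


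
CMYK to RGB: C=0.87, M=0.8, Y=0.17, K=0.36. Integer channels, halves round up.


R = 255 × (1-C) × (1-K) = 255 × 0.13 × 0.64 = 21.216 → 21
G = 255 × (1-M) × (1-K) = 255 × 0.20 × 0.64 = 32.64 → 33
B = 255 × (1-Y) × (1-K) = 255 × 0.83 × 0.64 = 135.456 → 135
= RGB(21, 33, 135)


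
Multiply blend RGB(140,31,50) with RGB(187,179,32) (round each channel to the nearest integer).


Multiply: C = A×B/255, rounded to nearest integer
R: 140×187/255 = 26180/255 ≈ 102.667 → 103
G: 31×179/255 = 5549/255 ≈ 21.761 → 22
B: 50×32/255 = 1600/255 ≈ 6.275 → 6
= RGB(103, 22, 6)


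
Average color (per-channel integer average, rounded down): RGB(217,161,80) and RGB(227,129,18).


Midpoint: each channel = ⌊(C₁+C₂)/2⌋
R: ⌊(217+227)/2⌋ = 222
G: ⌊(161+129)/2⌋ = 145
B: ⌊(80+18)/2⌋ = 49
= RGB(222, 145, 49)


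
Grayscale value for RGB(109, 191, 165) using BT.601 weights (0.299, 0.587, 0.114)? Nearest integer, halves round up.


Gray = 0.299×R + 0.587×G + 0.114×B
Gray = 0.299×109 + 0.587×191 + 0.114×165
Gray = 32.591 + 112.117 + 18.810
Gray = 163.518 → round half up → 164
Gray = 164


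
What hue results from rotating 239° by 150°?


New hue = (H + rotation) mod 360
New hue = (239 + 150) mod 360
= 389 mod 360
= 29°


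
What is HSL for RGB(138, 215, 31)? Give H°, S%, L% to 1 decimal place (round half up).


Normalize: R'=138/255≈0.5412, G'=215/255≈0.8431, B'=31/255≈0.1216
Max=215/255, Min=31/255, Δ=Max-Min=184/255
L = (Max+Min)/2 = (215+31)/510 = 246/510 = 0.48235… → L = 48.2%
L ≤ 0.5 → S = Δ/(Max+Min) = 184/(215+31) = 184/246 = 0.74796… → S = 74.8%
(the 1/255 factors cancel in S and H, so raw channel differences can be used)
Max is G' → H = 60 × ((B-R)/Δ + 2) = 60 × ((31-138)/184 + 2)
  -107/184 + 2 = -0.5815… + 2 = 1.4184…
  H = 60 × 1.4184… = 85.108…° → H = 85.1°
= HSL(85.1°, 74.8%, 48.2%)


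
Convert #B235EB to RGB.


B2 → 178 (R)
35 → 53 (G)
EB → 235 (B)
= RGB(178, 53, 235)


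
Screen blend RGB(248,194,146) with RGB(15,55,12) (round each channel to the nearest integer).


Screen: C = 255 - (255-A)×(255-B)/255, rounded to nearest integer
R: 255 - (255-248)×(255-15)/255 = 255 - 1680/255 ≈ 255 - 6.588 = 248.412 → 248
G: 255 - (255-194)×(255-55)/255 = 255 - 12200/255 ≈ 255 - 47.843 = 207.157 → 207
B: 255 - (255-146)×(255-12)/255 = 255 - 26487/255 ≈ 255 - 103.871 = 151.129 → 151
= RGB(248, 207, 151)


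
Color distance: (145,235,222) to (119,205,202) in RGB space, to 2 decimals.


d = √[(R₁-R₂)² + (G₁-G₂)² + (B₁-B₂)²]
d = √[(145-119)² + (235-205)² + (222-202)²]
d = √[676 + 900 + 400]
d = √1976
d ≈ 44.45


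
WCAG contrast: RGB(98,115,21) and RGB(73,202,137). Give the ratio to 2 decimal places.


Linearize each sRGB channel c=v/255: c/12.92 if c ≤ 0.04045 else ((c+0.055)/1.055)^2.4
L = 0.2126×R_lin + 0.7152×G_lin + 0.0722×B_lin
Color 1 (98,115,21):
  R=98: 98/255≈0.3843 > 0.04045 → ((0.3843+0.055)/1.055)^2.4 ≈ 0.12214
  G=115: 115/255≈0.4510 > 0.04045 → ((0.4510+0.055)/1.055)^2.4 ≈ 0.17144
  B=21: 21/255≈0.0824 > 0.04045 → ((0.0824+0.055)/1.055)^2.4 ≈ 0.00750
  L1 = 0.2126×0.12214 + 0.7152×0.17144 + 0.0722×0.00750 ≈ 0.14912
Color 2 (73,202,137):
  R=73: 73/255≈0.2863 > 0.04045 → ((0.2863+0.055)/1.055)^2.4 ≈ 0.06663
  G=202: 202/255≈0.7922 > 0.04045 → ((0.7922+0.055)/1.055)^2.4 ≈ 0.59062
  B=137: 137/255≈0.5373 > 0.04045 → ((0.5373+0.055)/1.055)^2.4 ≈ 0.25016
  L2 = 0.2126×0.06663 + 0.7152×0.59062 + 0.0722×0.25016 ≈ 0.45464
Lighter = 0.45464, Darker = 0.14912
Ratio = (L_lighter + 0.05) / (L_darker + 0.05)
Ratio = (0.45464 + 0.05) / (0.14912 + 0.05) = 0.50464 / 0.19912 ≈ 2.5343
Ratio ≈ 2.53:1


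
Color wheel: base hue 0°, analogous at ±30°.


Base hue: 0°
Left analog: (0 - 30) mod 360 = 330°
Right analog: (0 + 30) mod 360 = 30°
Analogous hues = 330° and 30°


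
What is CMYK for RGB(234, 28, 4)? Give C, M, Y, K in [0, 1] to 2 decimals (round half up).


R'=234/255≈0.9176, G'=28/255≈0.1098, B'=4/255≈0.0157
K = 1 - max(R',G',B') = 1 - 234/255 = 21/255 = 0.08235… → 0.08
(1-R'-K)/(1-K) simplifies to (max-R)/max with max = 234:
C = (234-234)/234 = 0/234 = 0 → 0.00
M = (234-28)/234 = 206/234 = 0.88034… → 0.88
Y = (234-4)/234 = 230/234 = 0.98290… → 0.98
= CMYK(0.00, 0.88, 0.98, 0.08)


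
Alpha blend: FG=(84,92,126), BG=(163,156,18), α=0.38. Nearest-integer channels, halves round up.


C = α×F + (1-α)×B, with 1-α = 0.62
R: 0.38×84 + 0.62×163 = 31.92 + 101.06 = 132.98 → 133
G: 0.38×92 + 0.62×156 = 34.96 + 96.72 = 131.68 → 132
B: 0.38×126 + 0.62×18 = 47.88 + 11.16 = 59.04 → 59
= RGB(133, 132, 59)


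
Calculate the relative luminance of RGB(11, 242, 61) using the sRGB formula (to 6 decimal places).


Linearize each channel (sRGB transfer function): c = v/255; c_lin = c/12.92 if c ≤ 0.04045, else ((c+0.055)/1.055)^2.4
  R: 11/255 ≈ 0.043137 > 0.04045 → ((0.043137+0.055)/1.055)^2.4 ≈ 0.003347
  G: 242/255 ≈ 0.949020 > 0.04045 → ((0.949020+0.055)/1.055)^2.4 ≈ 0.887923
  B: 61/255 ≈ 0.239216 > 0.04045 → ((0.239216+0.055)/1.055)^2.4 ≈ 0.046665
R_lin = 0.003347, G_lin = 0.887923, B_lin = 0.046665
L = 0.2126×R + 0.7152×G + 0.0722×B
L = 0.2126×0.003347 + 0.7152×0.887923 + 0.0722×0.046665
L ≈ 0.639123


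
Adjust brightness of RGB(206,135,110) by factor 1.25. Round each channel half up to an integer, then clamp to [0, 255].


Multiply each channel by 1.25, round half up, clamp to [0, 255]
R: 206×1.25 = 257.5 → round → 258 → clamp → 255
G: 135×1.25 = 168.75 → round → 169
B: 110×1.25 = 137.5 → round → 138
= RGB(255, 169, 138)


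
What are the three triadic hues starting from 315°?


Triadic: equally spaced at 120° intervals
H1 = 315°
H2 = (315 + 120) mod 360 = 75°
H3 = (315 + 240) mod 360 = 195°
Triadic = 315°, 75°, 195°


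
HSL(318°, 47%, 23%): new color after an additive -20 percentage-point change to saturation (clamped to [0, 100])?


Original S = 47%
Adjustment = -20 percentage points
New S = 47 + (-20) = 27
Clamp to [0, 100] → 27
= HSL(318°, 27%, 23%)


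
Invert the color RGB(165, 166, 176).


Invert: (255-R, 255-G, 255-B)
R: 255-165 = 90
G: 255-166 = 89
B: 255-176 = 79
= RGB(90, 89, 79)


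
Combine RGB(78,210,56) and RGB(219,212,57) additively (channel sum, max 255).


Additive: each channel = min(255, C₁+C₂)
R: 78+219 = 297 → 255
G: 210+212 = 422 → 255
B: 56+57 = 113 → 113
= RGB(255, 255, 113)


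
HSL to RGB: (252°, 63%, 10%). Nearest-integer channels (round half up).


H=252°, S=0.63, L=0.10
C = (1-|2L-1|)×S = (1-|-0.80|)×0.63 = 0.126
H' = H/60 = 252/60 ≈ 4.2000; X = C×(1-|H' mod 2 - 1|) = 0.0252
m = L - C/2 = 0.10 - 0.063 = 0.037
Sector ⌊H'⌋ = 4 → (R',G',B') = (0.0252, 0.0, 0.126)
RGB = ((R'+m)×255, (G'+m)×255, (B'+m)×255) = (15.861, 9.435, 41.565)
Round half up → RGB(16, 9, 42)


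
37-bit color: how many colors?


Colors = 2^bits = 2^37
= 137,438,953,472 colors


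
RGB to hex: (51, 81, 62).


R = 51 → 33 (hex)
G = 81 → 51 (hex)
B = 62 → 3E (hex)
Hex = #33513E


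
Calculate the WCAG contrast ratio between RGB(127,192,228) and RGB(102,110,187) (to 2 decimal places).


Linearize each sRGB channel c=v/255: c/12.92 if c ≤ 0.04045 else ((c+0.055)/1.055)^2.4
L = 0.2126×R_lin + 0.7152×G_lin + 0.0722×B_lin
Color 1 (127,192,228):
  R=127: 127/255≈0.4980 > 0.04045 → ((0.4980+0.055)/1.055)^2.4 ≈ 0.21223
  G=192: 192/255≈0.7529 > 0.04045 → ((0.7529+0.055)/1.055)^2.4 ≈ 0.52712
  B=228: 228/255≈0.8941 > 0.04045 → ((0.8941+0.055)/1.055)^2.4 ≈ 0.77582
  L1 = 0.2126×0.21223 + 0.7152×0.52712 + 0.0722×0.77582 ≈ 0.47813
Color 2 (102,110,187):
  R=102: 102/255≈0.4000 > 0.04045 → ((0.4000+0.055)/1.055)^2.4 ≈ 0.13287
  G=110: 110/255≈0.4314 > 0.04045 → ((0.4314+0.055)/1.055)^2.4 ≈ 0.15593
  B=187: 187/255≈0.7333 > 0.04045 → ((0.7333+0.055)/1.055)^2.4 ≈ 0.49693
  L2 = 0.2126×0.13287 + 0.7152×0.15593 + 0.0722×0.49693 ≈ 0.17564
Lighter = 0.47813, Darker = 0.17564
Ratio = (L_lighter + 0.05) / (L_darker + 0.05)
Ratio = (0.47813 + 0.05) / (0.17564 + 0.05) = 0.52813 / 0.22564 ≈ 2.3405
Ratio ≈ 2.34:1


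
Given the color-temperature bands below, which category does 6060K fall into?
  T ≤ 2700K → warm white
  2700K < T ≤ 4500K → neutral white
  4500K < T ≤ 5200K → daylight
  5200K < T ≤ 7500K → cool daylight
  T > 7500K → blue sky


Temperature: 6060K
5200K < 6060K ≤ 7500K → cool daylight
Classification: cool daylight


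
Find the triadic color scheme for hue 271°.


Triadic: equally spaced at 120° intervals
H1 = 271°
H2 = (271 + 120) mod 360 = 31°
H3 = (271 + 240) mod 360 = 151°
Triadic = 271°, 31°, 151°


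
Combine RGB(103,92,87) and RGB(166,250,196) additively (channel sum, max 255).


Additive: each channel = min(255, C₁+C₂)
R: 103+166 = 269 → 255
G: 92+250 = 342 → 255
B: 87+196 = 283 → 255
= RGB(255, 255, 255)


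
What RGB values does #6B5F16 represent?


6B → 107 (R)
5F → 95 (G)
16 → 22 (B)
= RGB(107, 95, 22)


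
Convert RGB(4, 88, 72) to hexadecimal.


R = 4 → 04 (hex)
G = 88 → 58 (hex)
B = 72 → 48 (hex)
Hex = #045848


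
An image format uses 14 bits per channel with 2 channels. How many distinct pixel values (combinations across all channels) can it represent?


Total bits = 14 bits/channel × 2 channels = 28 bits
Distinct pixel values = 2^28
= 268,435,456 pixel values


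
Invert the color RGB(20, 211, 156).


Invert: (255-R, 255-G, 255-B)
R: 255-20 = 235
G: 255-211 = 44
B: 255-156 = 99
= RGB(235, 44, 99)


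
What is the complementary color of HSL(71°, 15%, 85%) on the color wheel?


Complement = opposite side of color wheel = hue + 180°
H' = (71 + 180) mod 360 = 251°
S and L unchanged.
= HSL(251°, 15%, 85%)


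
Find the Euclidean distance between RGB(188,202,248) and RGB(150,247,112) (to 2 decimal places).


d = √[(R₁-R₂)² + (G₁-G₂)² + (B₁-B₂)²]
d = √[(188-150)² + (202-247)² + (248-112)²]
d = √[1444 + 2025 + 18496]
d = √21965
d ≈ 148.21


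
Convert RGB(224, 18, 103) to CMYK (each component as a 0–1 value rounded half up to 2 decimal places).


R'=224/255≈0.8784, G'=18/255≈0.0706, B'=103/255≈0.4039
K = 1 - max(R',G',B') = 1 - 224/255 = 31/255 = 0.12156… → 0.12
(1-R'-K)/(1-K) simplifies to (max-R)/max with max = 224:
C = (224-224)/224 = 0/224 = 0 → 0.00
M = (224-18)/224 = 206/224 = 0.91964… → 0.92
Y = (224-103)/224 = 121/224 = 0.54017… → 0.54
= CMYK(0.00, 0.92, 0.54, 0.12)


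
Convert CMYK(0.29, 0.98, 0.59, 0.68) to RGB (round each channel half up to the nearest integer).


R = 255 × (1-C) × (1-K) = 255 × 0.71 × 0.32 = 57.936 → 58
G = 255 × (1-M) × (1-K) = 255 × 0.02 × 0.32 = 1.632 → 2
B = 255 × (1-Y) × (1-K) = 255 × 0.41 × 0.32 = 33.456 → 33
= RGB(58, 2, 33)


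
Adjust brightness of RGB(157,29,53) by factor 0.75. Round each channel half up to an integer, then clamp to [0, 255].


Multiply each channel by 0.75, round half up, clamp to [0, 255]
R: 157×0.75 = 117.75 → round → 118
G: 29×0.75 = 21.75 → round → 22
B: 53×0.75 = 39.75 → round → 40
= RGB(118, 22, 40)


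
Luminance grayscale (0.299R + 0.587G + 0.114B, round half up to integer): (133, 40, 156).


Gray = 0.299×R + 0.587×G + 0.114×B
Gray = 0.299×133 + 0.587×40 + 0.114×156
Gray = 39.767 + 23.480 + 17.784
Gray = 81.031 → round half up → 81
Gray = 81


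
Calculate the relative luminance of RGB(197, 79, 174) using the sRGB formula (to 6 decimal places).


Linearize each channel (sRGB transfer function): c = v/255; c_lin = c/12.92 if c ≤ 0.04045, else ((c+0.055)/1.055)^2.4
  R: 197/255 ≈ 0.772549 > 0.04045 → ((0.772549+0.055)/1.055)^2.4 ≈ 0.558340
  G: 79/255 ≈ 0.309804 > 0.04045 → ((0.309804+0.055)/1.055)^2.4 ≈ 0.078187
  B: 174/255 ≈ 0.682353 > 0.04045 → ((0.682353+0.055)/1.055)^2.4 ≈ 0.423268
R_lin = 0.558340, G_lin = 0.078187, B_lin = 0.423268
L = 0.2126×R + 0.7152×G + 0.0722×B
L = 0.2126×0.558340 + 0.7152×0.078187 + 0.0722×0.423268
L ≈ 0.205183


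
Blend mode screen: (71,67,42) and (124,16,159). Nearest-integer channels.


Screen: C = 255 - (255-A)×(255-B)/255, rounded to nearest integer
R: 255 - (255-71)×(255-124)/255 = 255 - 24104/255 ≈ 255 - 94.525 = 160.475 → 160
G: 255 - (255-67)×(255-16)/255 = 255 - 44932/255 ≈ 255 - 176.204 = 78.796 → 79
B: 255 - (255-42)×(255-159)/255 = 255 - 20448/255 ≈ 255 - 80.188 = 174.812 → 175
= RGB(160, 79, 175)


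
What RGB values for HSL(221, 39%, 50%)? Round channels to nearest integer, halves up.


H=221°, S=0.39, L=0.50
C = (1-|2L-1|)×S = (1-|0.00|)×0.39 = 0.39
H' = H/60 = 221/60 ≈ 3.6833; X = C×(1-|H' mod 2 - 1|) = 0.1235
m = L - C/2 = 0.50 - 0.195 = 0.305
Sector ⌊H'⌋ = 3 → (R',G',B') = (0.0, 0.1235, 0.39)
RGB = ((R'+m)×255, (G'+m)×255, (B'+m)×255) = (77.775, 109.2675, 177.225)
Round half up → RGB(78, 109, 177)


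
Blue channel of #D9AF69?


Color: #D9AF69
R = D9 = 217
G = AF = 175
B = 69 = 105
Blue = 105


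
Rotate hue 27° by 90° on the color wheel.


New hue = (H + rotation) mod 360
New hue = (27 + 90) mod 360
= 117 mod 360
= 117°


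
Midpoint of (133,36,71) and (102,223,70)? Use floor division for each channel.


Midpoint: each channel = ⌊(C₁+C₂)/2⌋
R: ⌊(133+102)/2⌋ = 117
G: ⌊(36+223)/2⌋ = 129
B: ⌊(71+70)/2⌋ = 70
= RGB(117, 129, 70)


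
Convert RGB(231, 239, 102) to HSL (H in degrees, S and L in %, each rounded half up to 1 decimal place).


Normalize: R'=231/255≈0.9059, G'=239/255≈0.9373, B'=102/255≈0.4000
Max=239/255, Min=102/255, Δ=Max-Min=137/255
L = (Max+Min)/2 = (239+102)/510 = 341/510 = 0.66862… → L = 66.9%
L > 0.5 → S = Δ/(2-Max-Min) = 137/(510-239-102) = 137/169 = 0.81065… → S = 81.1%
(the 1/255 factors cancel in S and H, so raw channel differences can be used)
Max is G' → H = 60 × ((B-R)/Δ + 2) = 60 × ((102-231)/137 + 2)
  -129/137 + 2 = -0.9416… + 2 = 1.0583…
  H = 60 × 1.0583… = 63.503…° → H = 63.5°
= HSL(63.5°, 81.1%, 66.9%)


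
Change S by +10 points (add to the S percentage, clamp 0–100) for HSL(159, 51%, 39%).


Original S = 51%
Adjustment = +10 percentage points
New S = 51 + (10) = 61
Clamp to [0, 100] → 61
= HSL(159°, 61%, 39%)


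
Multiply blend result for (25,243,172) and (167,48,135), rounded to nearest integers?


Multiply: C = A×B/255, rounded to nearest integer
R: 25×167/255 = 4175/255 ≈ 16.373 → 16
G: 243×48/255 = 11664/255 ≈ 45.741 → 46
B: 172×135/255 = 23220/255 ≈ 91.059 → 91
= RGB(16, 46, 91)


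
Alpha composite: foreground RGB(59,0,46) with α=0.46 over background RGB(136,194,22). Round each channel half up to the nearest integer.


C = α×F + (1-α)×B, with 1-α = 0.54
R: 0.46×59 + 0.54×136 = 27.14 + 73.44 = 100.58 → 101
G: 0.46×0 + 0.54×194 = 0.00 + 104.76 = 104.76 → 105
B: 0.46×46 + 0.54×22 = 21.16 + 11.88 = 33.04 → 33
= RGB(101, 105, 33)


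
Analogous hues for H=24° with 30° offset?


Base hue: 24°
Left analog: (24 - 30) mod 360 = 354°
Right analog: (24 + 30) mod 360 = 54°
Analogous hues = 354° and 54°


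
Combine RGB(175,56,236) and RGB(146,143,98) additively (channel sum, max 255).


Additive: each channel = min(255, C₁+C₂)
R: 175+146 = 321 → 255
G: 56+143 = 199 → 199
B: 236+98 = 334 → 255
= RGB(255, 199, 255)


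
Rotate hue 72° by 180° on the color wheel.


New hue = (H + rotation) mod 360
New hue = (72 + 180) mod 360
= 252 mod 360
= 252°


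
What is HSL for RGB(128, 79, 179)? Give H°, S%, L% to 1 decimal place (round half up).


Normalize: R'=128/255≈0.5020, G'=79/255≈0.3098, B'=179/255≈0.7020
Max=179/255, Min=79/255, Δ=Max-Min=100/255
L = (Max+Min)/2 = (179+79)/510 = 258/510 = 0.50588… → L = 50.6%
L > 0.5 → S = Δ/(2-Max-Min) = 100/(510-179-79) = 100/252 = 0.39682… → S = 39.7%
(the 1/255 factors cancel in S and H, so raw channel differences can be used)
Max is B' → H = 60 × ((R-G)/Δ + 4) = 60 × ((128-79)/100 + 4)
  49/100 + 4 = 0.49 + 4 = 4.49
  H = 60 × 4.49 = 269.4° → H = 269.4°
= HSL(269.4°, 39.7%, 50.6%)


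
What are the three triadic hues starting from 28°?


Triadic: equally spaced at 120° intervals
H1 = 28°
H2 = (28 + 120) mod 360 = 148°
H3 = (28 + 240) mod 360 = 268°
Triadic = 28°, 148°, 268°


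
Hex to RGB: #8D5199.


8D → 141 (R)
51 → 81 (G)
99 → 153 (B)
= RGB(141, 81, 153)


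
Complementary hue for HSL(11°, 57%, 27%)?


Complement = opposite side of color wheel = hue + 180°
H' = (11 + 180) mod 360 = 191°
S and L unchanged.
= HSL(191°, 57%, 27%)


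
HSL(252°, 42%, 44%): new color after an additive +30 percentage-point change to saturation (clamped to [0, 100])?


Original S = 42%
Adjustment = +30 percentage points
New S = 42 + (30) = 72
Clamp to [0, 100] → 72
= HSL(252°, 72%, 44%)


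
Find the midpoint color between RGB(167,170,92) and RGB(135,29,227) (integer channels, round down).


Midpoint: each channel = ⌊(C₁+C₂)/2⌋
R: ⌊(167+135)/2⌋ = 151
G: ⌊(170+29)/2⌋ = 99
B: ⌊(92+227)/2⌋ = 159
= RGB(151, 99, 159)


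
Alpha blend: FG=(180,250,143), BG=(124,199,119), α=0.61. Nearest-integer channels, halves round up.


C = α×F + (1-α)×B, with 1-α = 0.39
R: 0.61×180 + 0.39×124 = 109.80 + 48.36 = 158.16 → 158
G: 0.61×250 + 0.39×199 = 152.50 + 77.61 = 230.11 → 230
B: 0.61×143 + 0.39×119 = 87.23 + 46.41 = 133.64 → 134
= RGB(158, 230, 134)


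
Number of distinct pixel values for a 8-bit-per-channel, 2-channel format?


Total bits = 8 bits/channel × 2 channels = 16 bits
Distinct pixel values = 2^16
= 65,536 pixel values


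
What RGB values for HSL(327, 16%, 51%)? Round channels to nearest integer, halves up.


H=327°, S=0.16, L=0.51
C = (1-|2L-1|)×S = (1-|0.02|)×0.16 = 0.1568
H' = H/60 = 327/60 ≈ 5.4500; X = C×(1-|H' mod 2 - 1|) = 0.08624
m = L - C/2 = 0.51 - 0.0784 = 0.4316
Sector ⌊H'⌋ = 5 → (R',G',B') = (0.1568, 0.0, 0.08624)
RGB = ((R'+m)×255, (G'+m)×255, (B'+m)×255) = (150.042, 110.058, 132.0492)
Round half up → RGB(150, 110, 132)


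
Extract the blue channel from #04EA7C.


Color: #04EA7C
R = 04 = 4
G = EA = 234
B = 7C = 124
Blue = 124


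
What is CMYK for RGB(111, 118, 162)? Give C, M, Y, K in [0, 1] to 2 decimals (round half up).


R'=111/255≈0.4353, G'=118/255≈0.4627, B'=162/255≈0.6353
K = 1 - max(R',G',B') = 1 - 162/255 = 93/255 = 0.36470… → 0.36
(1-R'-K)/(1-K) simplifies to (max-R)/max with max = 162:
C = (162-111)/162 = 51/162 = 0.31481… → 0.31
M = (162-118)/162 = 44/162 = 0.27160… → 0.27
Y = (162-162)/162 = 0/162 = 0 → 0.00
= CMYK(0.31, 0.27, 0.00, 0.36)


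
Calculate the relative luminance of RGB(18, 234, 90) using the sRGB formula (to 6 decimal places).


Linearize each channel (sRGB transfer function): c = v/255; c_lin = c/12.92 if c ≤ 0.04045, else ((c+0.055)/1.055)^2.4
  R: 18/255 ≈ 0.070588 > 0.04045 → ((0.070588+0.055)/1.055)^2.4 ≈ 0.006049
  G: 234/255 ≈ 0.917647 > 0.04045 → ((0.917647+0.055)/1.055)^2.4 ≈ 0.822786
  B: 90/255 ≈ 0.352941 > 0.04045 → ((0.352941+0.055)/1.055)^2.4 ≈ 0.102242
R_lin = 0.006049, G_lin = 0.822786, B_lin = 0.102242
L = 0.2126×R + 0.7152×G + 0.0722×B
L = 0.2126×0.006049 + 0.7152×0.822786 + 0.0722×0.102242
L ≈ 0.597124


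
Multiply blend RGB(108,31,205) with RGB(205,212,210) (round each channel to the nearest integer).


Multiply: C = A×B/255, rounded to nearest integer
R: 108×205/255 = 22140/255 ≈ 86.824 → 87
G: 31×212/255 = 6572/255 ≈ 25.773 → 26
B: 205×210/255 = 43050/255 ≈ 168.824 → 169
= RGB(87, 26, 169)


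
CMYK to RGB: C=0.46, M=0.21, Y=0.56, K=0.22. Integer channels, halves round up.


R = 255 × (1-C) × (1-K) = 255 × 0.54 × 0.78 = 107.406 → 107
G = 255 × (1-M) × (1-K) = 255 × 0.79 × 0.78 = 157.131 → 157
B = 255 × (1-Y) × (1-K) = 255 × 0.44 × 0.78 = 87.516 → 88
= RGB(107, 157, 88)


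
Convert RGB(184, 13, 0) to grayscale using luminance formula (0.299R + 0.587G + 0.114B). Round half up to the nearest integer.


Gray = 0.299×R + 0.587×G + 0.114×B
Gray = 0.299×184 + 0.587×13 + 0.114×0
Gray = 55.016 + 7.631 + 0.000
Gray = 62.647 → round half up → 63
Gray = 63


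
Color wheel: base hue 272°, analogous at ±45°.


Base hue: 272°
Left analog: (272 - 45) mod 360 = 227°
Right analog: (272 + 45) mod 360 = 317°
Analogous hues = 227° and 317°


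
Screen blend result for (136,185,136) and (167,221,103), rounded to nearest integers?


Screen: C = 255 - (255-A)×(255-B)/255, rounded to nearest integer
R: 255 - (255-136)×(255-167)/255 = 255 - 10472/255 ≈ 255 - 41.067 = 213.933 → 214
G: 255 - (255-185)×(255-221)/255 = 255 - 2380/255 ≈ 255 - 9.333 = 245.667 → 246
B: 255 - (255-136)×(255-103)/255 = 255 - 18088/255 ≈ 255 - 70.933 = 184.067 → 184
= RGB(214, 246, 184)


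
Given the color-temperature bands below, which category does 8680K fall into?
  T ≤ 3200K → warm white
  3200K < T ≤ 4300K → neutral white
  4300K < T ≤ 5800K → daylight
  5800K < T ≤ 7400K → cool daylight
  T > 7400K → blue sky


Temperature: 8680K
8680K > 7400K → blue sky
Classification: blue sky


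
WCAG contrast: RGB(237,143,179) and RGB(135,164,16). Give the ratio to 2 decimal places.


Linearize each sRGB channel c=v/255: c/12.92 if c ≤ 0.04045 else ((c+0.055)/1.055)^2.4
L = 0.2126×R_lin + 0.7152×G_lin + 0.0722×B_lin
Color 1 (237,143,179):
  R=237: 237/255≈0.9294 > 0.04045 → ((0.9294+0.055)/1.055)^2.4 ≈ 0.84687
  G=143: 143/255≈0.5608 > 0.04045 → ((0.5608+0.055)/1.055)^2.4 ≈ 0.27468
  B=179: 179/255≈0.7020 > 0.04045 → ((0.7020+0.055)/1.055)^2.4 ≈ 0.45079
  L1 = 0.2126×0.84687 + 0.7152×0.27468 + 0.0722×0.45079 ≈ 0.40904
Color 2 (135,164,16):
  R=135: 135/255≈0.5294 > 0.04045 → ((0.5294+0.055)/1.055)^2.4 ≈ 0.24228
  G=164: 164/255≈0.6431 > 0.04045 → ((0.6431+0.055)/1.055)^2.4 ≈ 0.37124
  B=16: 16/255≈0.0627 > 0.04045 → ((0.0627+0.055)/1.055)^2.4 ≈ 0.00518
  L2 = 0.2126×0.24228 + 0.7152×0.37124 + 0.0722×0.00518 ≈ 0.31739
Lighter = 0.40904, Darker = 0.31739
Ratio = (L_lighter + 0.05) / (L_darker + 0.05)
Ratio = (0.40904 + 0.05) / (0.31739 + 0.05) = 0.45904 / 0.36739 ≈ 1.2495
Ratio ≈ 1.25:1


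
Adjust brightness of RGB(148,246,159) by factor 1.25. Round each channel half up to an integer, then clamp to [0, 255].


Multiply each channel by 1.25, round half up, clamp to [0, 255]
R: 148×1.25 = 185
G: 246×1.25 = 307.5 → round → 308 → clamp → 255
B: 159×1.25 = 198.75 → round → 199
= RGB(185, 255, 199)


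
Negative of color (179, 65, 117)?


Invert: (255-R, 255-G, 255-B)
R: 255-179 = 76
G: 255-65 = 190
B: 255-117 = 138
= RGB(76, 190, 138)


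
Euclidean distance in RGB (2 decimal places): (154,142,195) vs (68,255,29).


d = √[(R₁-R₂)² + (G₁-G₂)² + (B₁-B₂)²]
d = √[(154-68)² + (142-255)² + (195-29)²]
d = √[7396 + 12769 + 27556]
d = √47721
d ≈ 218.45


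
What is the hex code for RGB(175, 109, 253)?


R = 175 → AF (hex)
G = 109 → 6D (hex)
B = 253 → FD (hex)
Hex = #AF6DFD


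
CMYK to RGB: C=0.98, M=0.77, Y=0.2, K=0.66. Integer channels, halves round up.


R = 255 × (1-C) × (1-K) = 255 × 0.02 × 0.34 = 1.734 → 2
G = 255 × (1-M) × (1-K) = 255 × 0.23 × 0.34 = 19.941 → 20
B = 255 × (1-Y) × (1-K) = 255 × 0.80 × 0.34 = 69.36 → 69
= RGB(2, 20, 69)


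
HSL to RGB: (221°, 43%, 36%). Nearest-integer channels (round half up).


H=221°, S=0.43, L=0.36
C = (1-|2L-1|)×S = (1-|-0.28|)×0.43 = 0.3096
H' = H/60 = 221/60 ≈ 3.6833; X = C×(1-|H' mod 2 - 1|) = 0.09804
m = L - C/2 = 0.36 - 0.1548 = 0.2052
Sector ⌊H'⌋ = 3 → (R',G',B') = (0.0, 0.09804, 0.3096)
RGB = ((R'+m)×255, (G'+m)×255, (B'+m)×255) = (52.326, 77.3262, 131.274)
Round half up → RGB(52, 77, 131)


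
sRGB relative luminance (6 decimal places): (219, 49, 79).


Linearize each channel (sRGB transfer function): c = v/255; c_lin = c/12.92 if c ≤ 0.04045, else ((c+0.055)/1.055)^2.4
  R: 219/255 ≈ 0.858824 > 0.04045 → ((0.858824+0.055)/1.055)^2.4 ≈ 0.708376
  G: 49/255 ≈ 0.192157 > 0.04045 → ((0.192157+0.055)/1.055)^2.4 ≈ 0.030713
  B: 79/255 ≈ 0.309804 > 0.04045 → ((0.309804+0.055)/1.055)^2.4 ≈ 0.078187
R_lin = 0.708376, G_lin = 0.030713, B_lin = 0.078187
L = 0.2126×R + 0.7152×G + 0.0722×B
L = 0.2126×0.708376 + 0.7152×0.030713 + 0.0722×0.078187
L ≈ 0.178212


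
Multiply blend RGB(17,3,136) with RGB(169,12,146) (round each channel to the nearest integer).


Multiply: C = A×B/255, rounded to nearest integer
R: 17×169/255 = 2873/255 ≈ 11.267 → 11
G: 3×12/255 = 36/255 ≈ 0.141 → 0
B: 136×146/255 = 19856/255 ≈ 77.867 → 78
= RGB(11, 0, 78)


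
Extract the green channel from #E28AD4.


Color: #E28AD4
R = E2 = 226
G = 8A = 138
B = D4 = 212
Green = 138


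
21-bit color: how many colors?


Colors = 2^bits = 2^21
= 2,097,152 colors


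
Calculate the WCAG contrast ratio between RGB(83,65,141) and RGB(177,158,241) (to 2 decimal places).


Linearize each sRGB channel c=v/255: c/12.92 if c ≤ 0.04045 else ((c+0.055)/1.055)^2.4
L = 0.2126×R_lin + 0.7152×G_lin + 0.0722×B_lin
Color 1 (83,65,141):
  R=83: 83/255≈0.3255 > 0.04045 → ((0.3255+0.055)/1.055)^2.4 ≈ 0.08650
  G=65: 65/255≈0.2549 > 0.04045 → ((0.2549+0.055)/1.055)^2.4 ≈ 0.05286
  B=141: 141/255≈0.5529 > 0.04045 → ((0.5529+0.055)/1.055)^2.4 ≈ 0.26636
  L1 = 0.2126×0.08650 + 0.7152×0.05286 + 0.0722×0.26636 ≈ 0.07543
Color 2 (177,158,241):
  R=177: 177/255≈0.6941 > 0.04045 → ((0.6941+0.055)/1.055)^2.4 ≈ 0.43966
  G=158: 158/255≈0.6196 > 0.04045 → ((0.6196+0.055)/1.055)^2.4 ≈ 0.34191
  B=241: 241/255≈0.9451 > 0.04045 → ((0.9451+0.055)/1.055)^2.4 ≈ 0.87962
  L2 = 0.2126×0.43966 + 0.7152×0.34191 + 0.0722×0.87962 ≈ 0.40152
Lighter = 0.40152, Darker = 0.07543
Ratio = (L_lighter + 0.05) / (L_darker + 0.05)
Ratio = (0.40152 + 0.05) / (0.07543 + 0.05) = 0.45152 / 0.12543 ≈ 3.5998
Ratio ≈ 3.60:1


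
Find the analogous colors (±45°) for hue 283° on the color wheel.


Base hue: 283°
Left analog: (283 - 45) mod 360 = 238°
Right analog: (283 + 45) mod 360 = 328°
Analogous hues = 238° and 328°


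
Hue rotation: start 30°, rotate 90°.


New hue = (H + rotation) mod 360
New hue = (30 + 90) mod 360
= 120 mod 360
= 120°


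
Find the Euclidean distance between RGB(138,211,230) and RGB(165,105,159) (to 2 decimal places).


d = √[(R₁-R₂)² + (G₁-G₂)² + (B₁-B₂)²]
d = √[(138-165)² + (211-105)² + (230-159)²]
d = √[729 + 11236 + 5041]
d = √17006
d ≈ 130.41


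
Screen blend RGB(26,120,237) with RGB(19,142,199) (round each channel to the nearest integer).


Screen: C = 255 - (255-A)×(255-B)/255, rounded to nearest integer
R: 255 - (255-26)×(255-19)/255 = 255 - 54044/255 ≈ 255 - 211.937 = 43.063 → 43
G: 255 - (255-120)×(255-142)/255 = 255 - 15255/255 ≈ 255 - 59.824 = 195.176 → 195
B: 255 - (255-237)×(255-199)/255 = 255 - 1008/255 ≈ 255 - 3.953 = 251.047 → 251
= RGB(43, 195, 251)


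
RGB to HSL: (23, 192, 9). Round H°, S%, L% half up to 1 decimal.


Normalize: R'=23/255≈0.0902, G'=192/255≈0.7529, B'=9/255≈0.0353
Max=192/255, Min=9/255, Δ=Max-Min=183/255
L = (Max+Min)/2 = (192+9)/510 = 201/510 = 0.39411… → L = 39.4%
L ≤ 0.5 → S = Δ/(Max+Min) = 183/(192+9) = 183/201 = 0.91044… → S = 91.0%
(the 1/255 factors cancel in S and H, so raw channel differences can be used)
Max is G' → H = 60 × ((B-R)/Δ + 2) = 60 × ((9-23)/183 + 2)
  -14/183 + 2 = -0.0765… + 2 = 1.9234…
  H = 60 × 1.9234… = 115.409…° → H = 115.4°
= HSL(115.4°, 91.0%, 39.4%)


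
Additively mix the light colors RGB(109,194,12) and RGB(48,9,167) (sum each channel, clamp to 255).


Additive: each channel = min(255, C₁+C₂)
R: 109+48 = 157 → 157
G: 194+9 = 203 → 203
B: 12+167 = 179 → 179
= RGB(157, 203, 179)


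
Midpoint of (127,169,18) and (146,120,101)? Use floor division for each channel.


Midpoint: each channel = ⌊(C₁+C₂)/2⌋
R: ⌊(127+146)/2⌋ = 136
G: ⌊(169+120)/2⌋ = 144
B: ⌊(18+101)/2⌋ = 59
= RGB(136, 144, 59)


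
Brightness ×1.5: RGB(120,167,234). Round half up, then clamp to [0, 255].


Multiply each channel by 1.5, round half up, clamp to [0, 255]
R: 120×1.5 = 180
G: 167×1.5 = 250.5 → round → 251
B: 234×1.5 = 351 → clamp → 255
= RGB(180, 251, 255)


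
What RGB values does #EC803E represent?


EC → 236 (R)
80 → 128 (G)
3E → 62 (B)
= RGB(236, 128, 62)


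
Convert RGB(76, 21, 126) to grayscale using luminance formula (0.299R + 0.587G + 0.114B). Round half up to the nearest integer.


Gray = 0.299×R + 0.587×G + 0.114×B
Gray = 0.299×76 + 0.587×21 + 0.114×126
Gray = 22.724 + 12.327 + 14.364
Gray = 49.415 → round half up → 49
Gray = 49


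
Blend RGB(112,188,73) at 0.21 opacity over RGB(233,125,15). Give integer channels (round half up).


C = α×F + (1-α)×B, with 1-α = 0.79
R: 0.21×112 + 0.79×233 = 23.52 + 184.07 = 207.59 → 208
G: 0.21×188 + 0.79×125 = 39.48 + 98.75 = 138.23 → 138
B: 0.21×73 + 0.79×15 = 15.33 + 11.85 = 27.18 → 27
= RGB(208, 138, 27)


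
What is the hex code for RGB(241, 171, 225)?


R = 241 → F1 (hex)
G = 171 → AB (hex)
B = 225 → E1 (hex)
Hex = #F1ABE1


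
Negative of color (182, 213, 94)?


Invert: (255-R, 255-G, 255-B)
R: 255-182 = 73
G: 255-213 = 42
B: 255-94 = 161
= RGB(73, 42, 161)


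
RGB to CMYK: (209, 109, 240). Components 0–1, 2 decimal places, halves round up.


R'=209/255≈0.8196, G'=109/255≈0.4275, B'=240/255≈0.9412
K = 1 - max(R',G',B') = 1 - 240/255 = 15/255 = 0.05882… → 0.06
(1-R'-K)/(1-K) simplifies to (max-R)/max with max = 240:
C = (240-209)/240 = 31/240 = 0.12916… → 0.13
M = (240-109)/240 = 131/240 = 0.54583… → 0.55
Y = (240-240)/240 = 0/240 = 0 → 0.00
= CMYK(0.13, 0.55, 0.00, 0.06)


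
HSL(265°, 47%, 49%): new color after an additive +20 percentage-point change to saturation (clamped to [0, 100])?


Original S = 47%
Adjustment = +20 percentage points
New S = 47 + (20) = 67
Clamp to [0, 100] → 67
= HSL(265°, 67%, 49%)


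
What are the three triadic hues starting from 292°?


Triadic: equally spaced at 120° intervals
H1 = 292°
H2 = (292 + 120) mod 360 = 52°
H3 = (292 + 240) mod 360 = 172°
Triadic = 292°, 52°, 172°


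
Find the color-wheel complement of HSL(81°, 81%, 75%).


Complement = opposite side of color wheel = hue + 180°
H' = (81 + 180) mod 360 = 261°
S and L unchanged.
= HSL(261°, 81%, 75%)


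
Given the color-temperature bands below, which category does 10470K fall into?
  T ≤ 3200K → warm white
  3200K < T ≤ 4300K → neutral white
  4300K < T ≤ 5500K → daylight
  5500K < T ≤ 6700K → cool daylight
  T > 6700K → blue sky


Temperature: 10470K
10470K > 6700K → blue sky
Classification: blue sky


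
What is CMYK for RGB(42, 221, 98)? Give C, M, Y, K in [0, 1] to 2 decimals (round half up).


R'=42/255≈0.1647, G'=221/255≈0.8667, B'=98/255≈0.3843
K = 1 - max(R',G',B') = 1 - 221/255 = 34/255 = 0.13333… → 0.13
(1-R'-K)/(1-K) simplifies to (max-R)/max with max = 221:
C = (221-42)/221 = 179/221 = 0.80995… → 0.81
M = (221-221)/221 = 0/221 = 0 → 0.00
Y = (221-98)/221 = 123/221 = 0.55656… → 0.56
= CMYK(0.81, 0.00, 0.56, 0.13)


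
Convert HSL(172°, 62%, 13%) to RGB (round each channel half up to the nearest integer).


H=172°, S=0.62, L=0.13
C = (1-|2L-1|)×S = (1-|-0.74|)×0.62 = 0.1612
H' = H/60 = 172/60 ≈ 2.8667; X = C×(1-|H' mod 2 - 1|) ≈ 0.1397
m = L - C/2 = 0.13 - 0.0806 = 0.0494
Sector ⌊H'⌋ = 2 → (R',G',B') = (0.0, 0.1612, ≈0.1397)
RGB = ((R'+m)×255, (G'+m)×255, (B'+m)×255) = (12.597, 53.703, 48.2222)
Round half up → RGB(13, 54, 48)


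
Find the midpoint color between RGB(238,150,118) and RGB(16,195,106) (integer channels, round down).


Midpoint: each channel = ⌊(C₁+C₂)/2⌋
R: ⌊(238+16)/2⌋ = 127
G: ⌊(150+195)/2⌋ = 172
B: ⌊(118+106)/2⌋ = 112
= RGB(127, 172, 112)


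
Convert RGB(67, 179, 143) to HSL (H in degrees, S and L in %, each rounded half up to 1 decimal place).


Normalize: R'=67/255≈0.2627, G'=179/255≈0.7020, B'=143/255≈0.5608
Max=179/255, Min=67/255, Δ=Max-Min=112/255
L = (Max+Min)/2 = (179+67)/510 = 246/510 = 0.48235… → L = 48.2%
L ≤ 0.5 → S = Δ/(Max+Min) = 112/(179+67) = 112/246 = 0.45528… → S = 45.5%
(the 1/255 factors cancel in S and H, so raw channel differences can be used)
Max is G' → H = 60 × ((B-R)/Δ + 2) = 60 × ((143-67)/112 + 2)
  76/112 + 2 = 0.6785… + 2 = 2.6785…
  H = 60 × 2.6785… = 160.714…° → H = 160.7°
= HSL(160.7°, 45.5%, 48.2%)


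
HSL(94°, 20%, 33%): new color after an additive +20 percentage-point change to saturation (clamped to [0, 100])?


Original S = 20%
Adjustment = +20 percentage points
New S = 20 + (20) = 40
Clamp to [0, 100] → 40
= HSL(94°, 40%, 33%)


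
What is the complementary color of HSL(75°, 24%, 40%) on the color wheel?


Complement = opposite side of color wheel = hue + 180°
H' = (75 + 180) mod 360 = 255°
S and L unchanged.
= HSL(255°, 24%, 40%)


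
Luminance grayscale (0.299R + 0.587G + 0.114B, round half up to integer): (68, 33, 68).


Gray = 0.299×R + 0.587×G + 0.114×B
Gray = 0.299×68 + 0.587×33 + 0.114×68
Gray = 20.332 + 19.371 + 7.752
Gray = 47.455 → round half up → 47
Gray = 47


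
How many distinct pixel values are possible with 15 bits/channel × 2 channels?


Total bits = 15 bits/channel × 2 channels = 30 bits
Distinct pixel values = 2^30
= 1,073,741,824 pixel values


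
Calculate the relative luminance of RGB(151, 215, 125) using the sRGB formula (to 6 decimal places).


Linearize each channel (sRGB transfer function): c = v/255; c_lin = c/12.92 if c ≤ 0.04045, else ((c+0.055)/1.055)^2.4
  R: 151/255 ≈ 0.592157 > 0.04045 → ((0.592157+0.055)/1.055)^2.4 ≈ 0.309469
  G: 215/255 ≈ 0.843137 > 0.04045 → ((0.843137+0.055)/1.055)^2.4 ≈ 0.679542
  B: 125/255 ≈ 0.490196 > 0.04045 → ((0.490196+0.055)/1.055)^2.4 ≈ 0.205079
R_lin = 0.309469, G_lin = 0.679542, B_lin = 0.205079
L = 0.2126×R + 0.7152×G + 0.0722×B
L = 0.2126×0.309469 + 0.7152×0.679542 + 0.0722×0.205079
L ≈ 0.566609


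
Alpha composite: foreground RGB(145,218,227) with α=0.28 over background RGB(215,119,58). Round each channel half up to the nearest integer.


C = α×F + (1-α)×B, with 1-α = 0.72
R: 0.28×145 + 0.72×215 = 40.60 + 154.80 = 195.40 → 195
G: 0.28×218 + 0.72×119 = 61.04 + 85.68 = 146.72 → 147
B: 0.28×227 + 0.72×58 = 63.56 + 41.76 = 105.32 → 105
= RGB(195, 147, 105)


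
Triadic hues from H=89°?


Triadic: equally spaced at 120° intervals
H1 = 89°
H2 = (89 + 120) mod 360 = 209°
H3 = (89 + 240) mod 360 = 329°
Triadic = 89°, 209°, 329°


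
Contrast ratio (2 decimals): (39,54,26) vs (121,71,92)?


Linearize each sRGB channel c=v/255: c/12.92 if c ≤ 0.04045 else ((c+0.055)/1.055)^2.4
L = 0.2126×R_lin + 0.7152×G_lin + 0.0722×B_lin
Color 1 (39,54,26):
  R=39: 39/255≈0.1529 > 0.04045 → ((0.1529+0.055)/1.055)^2.4 ≈ 0.02029
  G=54: 54/255≈0.2118 > 0.04045 → ((0.2118+0.055)/1.055)^2.4 ≈ 0.03689
  B=26: 26/255≈0.1020 > 0.04045 → ((0.1020+0.055)/1.055)^2.4 ≈ 0.01033
  L1 = 0.2126×0.02029 + 0.7152×0.03689 + 0.0722×0.01033 ≈ 0.03144
Color 2 (121,71,92):
  R=121: 121/255≈0.4745 > 0.04045 → ((0.4745+0.055)/1.055)^2.4 ≈ 0.19120
  G=71: 71/255≈0.2784 > 0.04045 → ((0.2784+0.055)/1.055)^2.4 ≈ 0.06301
  B=92: 92/255≈0.3608 > 0.04045 → ((0.3608+0.055)/1.055)^2.4 ≈ 0.10702
  L2 = 0.2126×0.19120 + 0.7152×0.06301 + 0.0722×0.10702 ≈ 0.09344
Lighter = 0.09344, Darker = 0.03144
Ratio = (L_lighter + 0.05) / (L_darker + 0.05)
Ratio = (0.09344 + 0.05) / (0.03144 + 0.05) = 0.14344 / 0.08144 ≈ 1.7613
Ratio ≈ 1.76:1
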